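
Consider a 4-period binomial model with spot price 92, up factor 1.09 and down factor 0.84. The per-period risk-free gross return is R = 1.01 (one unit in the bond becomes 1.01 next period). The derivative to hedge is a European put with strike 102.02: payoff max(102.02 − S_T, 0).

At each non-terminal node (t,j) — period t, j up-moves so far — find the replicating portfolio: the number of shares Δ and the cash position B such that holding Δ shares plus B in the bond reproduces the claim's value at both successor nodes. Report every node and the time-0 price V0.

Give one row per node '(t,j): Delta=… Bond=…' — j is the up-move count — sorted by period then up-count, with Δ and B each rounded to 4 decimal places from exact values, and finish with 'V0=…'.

(0,0): Delta=-0.6305 Bond=69.7686
(1,0): Delta=-1.0000 Bond=99.0196
(1,1): Delta=-0.4965 Bond=57.0294
(2,0): Delta=-1.0000 Bond=100.0098
(2,1): Delta=-1.0000 Bond=100.0098
(2,2): Delta=-0.3139 Bond=37.6420
(3,0): Delta=-1.0000 Bond=101.0099
(3,1): Delta=-1.0000 Bond=101.0099
(3,2): Delta=-1.0000 Bond=101.0099
(3,3): Delta=-0.0651 Bond=8.3753
V0=11.7607

The replicating-portfolio and risk-neutral prices coincide; use p* = (1.01−0.84)/(1.09−0.84) = 0.6800 for the latter.
Terminal values V(4,·): V(4,0)=56.2158, V(4,1)=42.5836, V(4,2)=24.8943, V(4,3)=1.9402, V(4,4)=0.0000
(3,0): S=54.5288. Δ = (V_up−V_dn)/(S_up−S_dn) = (42.5836−56.2158)/(59.4364−45.8042) = -1.0000. V = [p*·42.5836 + (1−p*)·56.2158]/1.01 = 46.4811. B = V − Δ·S = 101.0099.
(3,1): S=70.7576. Δ = (V_up−V_dn)/(S_up−S_dn) = (24.8943−42.5836)/(77.1257−59.4364) = -1.0000. V = [p*·24.8943 + (1−p*)·42.5836]/1.01 = 30.2523. B = V − Δ·S = 101.0099.
(3,2): S=91.8164. Δ = (V_up−V_dn)/(S_up−S_dn) = (1.9402−24.8943)/(100.0798−77.1257) = -1.0000. V = [p*·1.9402 + (1−p*)·24.8943]/1.01 = 9.1935. B = V − Δ·S = 101.0099.
(3,3): S=119.1427. Δ = (V_up−V_dn)/(S_up−S_dn) = (0.0000−1.9402)/(129.8655−100.0798) = -0.0651. V = [p*·0.0000 + (1−p*)·1.9402]/1.01 = 0.6147. B = V − Δ·S = 8.3753.
(2,0): S=64.9152. Δ = (V_up−V_dn)/(S_up−S_dn) = (30.2523−46.4811)/(70.7576−54.5288) = -1.0000. V = [p*·30.2523 + (1−p*)·46.4811]/1.01 = 35.0946. B = V − Δ·S = 100.0098.
(2,1): S=84.2352. Δ = (V_up−V_dn)/(S_up−S_dn) = (9.1935−30.2523)/(91.8164−70.7576) = -1.0000. V = [p*·9.1935 + (1−p*)·30.2523]/1.01 = 15.7746. B = V − Δ·S = 100.0098.
(2,2): S=109.3052. Δ = (V_up−V_dn)/(S_up−S_dn) = (0.6147−9.1935)/(119.1427−91.8164) = -0.3139. V = [p*·0.6147 + (1−p*)·9.1935]/1.01 = 3.3267. B = V − Δ·S = 37.6420.
(1,0): S=77.2800. Δ = (V_up−V_dn)/(S_up−S_dn) = (15.7746−35.0946)/(84.2352−64.9152) = -1.0000. V = [p*·15.7746 + (1−p*)·35.0946]/1.01 = 21.7396. B = V − Δ·S = 99.0196.
(1,1): S=100.2800. Δ = (V_up−V_dn)/(S_up−S_dn) = (3.3267−15.7746)/(109.3052−84.2352) = -0.4965. V = [p*·3.3267 + (1−p*)·15.7746]/1.01 = 7.2376. B = V − Δ·S = 57.0294.
(0,0): S=92.0000. Δ = (V_up−V_dn)/(S_up−S_dn) = (7.2376−21.7396)/(100.2800−77.2800) = -0.6305. V = [p*·7.2376 + (1−p*)·21.7396]/1.01 = 11.7607. B = V − Δ·S = 69.7686.
Check: Δ(0,0)·S0 + B(0,0) = 11.7607 = V0.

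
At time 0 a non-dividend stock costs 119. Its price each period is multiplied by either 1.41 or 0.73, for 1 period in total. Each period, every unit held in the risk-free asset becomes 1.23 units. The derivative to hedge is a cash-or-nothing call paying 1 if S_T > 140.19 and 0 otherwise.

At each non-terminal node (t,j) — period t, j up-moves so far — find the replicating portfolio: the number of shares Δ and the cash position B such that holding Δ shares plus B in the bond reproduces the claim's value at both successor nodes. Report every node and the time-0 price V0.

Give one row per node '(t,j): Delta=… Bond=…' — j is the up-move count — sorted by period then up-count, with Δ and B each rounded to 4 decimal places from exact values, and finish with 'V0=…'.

(0,0): Delta=0.0124 Bond=-0.8728
V0=0.5978

Since d<R<u, set p* = (R−d)/(u−d) = 0.7353; price each node as the discounted p*-expectation of its children.
At expiry t=1: V(1,0)=0.0000, V(1,1)=1.0000
(0,0): S=119.0000. Δ = (V_up−V_dn)/(S_up−S_dn) = (1.0000−0.0000)/(167.7900−86.8700) = 0.0124. V = [p*·1.0000 + (1−p*)·0.0000]/1.23 = 0.5978. B = V − Δ·S = -0.8728.
Check: Δ(0,0)·S0 + B(0,0) = 0.5978 = V0.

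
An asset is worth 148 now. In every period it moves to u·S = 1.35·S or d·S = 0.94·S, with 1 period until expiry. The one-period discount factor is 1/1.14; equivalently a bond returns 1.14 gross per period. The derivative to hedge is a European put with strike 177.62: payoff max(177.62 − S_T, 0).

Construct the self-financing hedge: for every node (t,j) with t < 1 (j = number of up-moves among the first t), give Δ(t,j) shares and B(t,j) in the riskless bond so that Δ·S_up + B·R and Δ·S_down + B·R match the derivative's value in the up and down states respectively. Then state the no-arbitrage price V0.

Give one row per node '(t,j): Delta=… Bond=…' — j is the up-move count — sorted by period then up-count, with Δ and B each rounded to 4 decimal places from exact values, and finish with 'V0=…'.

(0,0): Delta=-0.6345 Bond=111.2003
V0=17.2978

Risk-neutral probability p* = (R−d)/(u−d) = (1.14−0.94)/(1.35−0.94) = 0.4878.
Payoff layer (t=1): V(1,0)=38.5000, V(1,1)=0.0000
(0,0): S=148.0000. Δ = (V_up−V_dn)/(S_up−S_dn) = (0.0000−38.5000)/(199.8000−139.1200) = -0.6345. V = [p*·0.0000 + (1−p*)·38.5000]/1.14 = 17.2978. B = V − Δ·S = 111.2003.
Check: Δ(0,0)·S0 + B(0,0) = 17.2978 = V0.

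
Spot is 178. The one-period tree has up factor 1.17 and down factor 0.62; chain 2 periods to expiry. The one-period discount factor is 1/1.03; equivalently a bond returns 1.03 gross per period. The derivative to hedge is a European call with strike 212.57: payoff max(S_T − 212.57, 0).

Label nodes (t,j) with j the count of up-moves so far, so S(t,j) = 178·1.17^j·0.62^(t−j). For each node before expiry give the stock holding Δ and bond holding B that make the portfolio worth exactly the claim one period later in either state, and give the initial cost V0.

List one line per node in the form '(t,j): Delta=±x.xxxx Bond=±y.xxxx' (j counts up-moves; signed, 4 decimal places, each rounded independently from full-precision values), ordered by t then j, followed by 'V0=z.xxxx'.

No-arbitrage ⇒ martingale measure with p* = (R−d)/(u−d) = 0.7455.
Payoff layer (t=2): V(2,0)=0.0000, V(2,1)=0.0000, V(2,2)=31.0942
(1,0): S=110.3600. Δ = (V_up−V_dn)/(S_up−S_dn) = (0.0000−0.0000)/(129.1212−68.4232) = 0.0000. V = [p*·0.0000 + (1−p*)·0.0000]/1.03 = 0.0000. B = V − Δ·S = 0.0000.
(1,1): S=208.2600. Δ = (V_up−V_dn)/(S_up−S_dn) = (31.0942−0.0000)/(243.6642−129.1212) = 0.2715. V = [p*·31.0942 + (1−p*)·0.0000]/1.03 = 22.5042. B = V − Δ·S = -34.0307.
(0,0): S=178.0000. Δ = (V_up−V_dn)/(S_up−S_dn) = (22.5042−0.0000)/(208.2600−110.3600) = 0.2299. V = [p*·22.5042 + (1−p*)·0.0000]/1.03 = 16.2872. B = V − Δ·S = -24.6295.
Each (Δ,B) replicates both successor values, so the strategy is self-financing and V0 is arbitrage-free.

(0,0): Delta=0.2299 Bond=-24.6295
(1,0): Delta=0.0000 Bond=0.0000
(1,1): Delta=0.2715 Bond=-34.0307
V0=16.2872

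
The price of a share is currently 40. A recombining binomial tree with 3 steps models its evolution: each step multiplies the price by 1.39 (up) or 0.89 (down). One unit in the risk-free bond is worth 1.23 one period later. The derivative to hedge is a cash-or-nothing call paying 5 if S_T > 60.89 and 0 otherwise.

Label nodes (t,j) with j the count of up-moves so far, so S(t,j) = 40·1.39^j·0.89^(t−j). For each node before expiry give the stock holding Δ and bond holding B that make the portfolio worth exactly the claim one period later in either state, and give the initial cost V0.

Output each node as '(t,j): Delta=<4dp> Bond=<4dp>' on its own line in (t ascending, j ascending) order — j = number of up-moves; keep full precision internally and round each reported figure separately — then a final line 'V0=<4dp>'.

(0,0): Delta=0.0719 Bond=-0.8390
(1,0): Delta=0.1553 Bond=-4.0003
(1,1): Delta=0.0468 Bond=0.3649
(2,0): Delta=0.0000 Bond=0.0000
(2,1): Delta=0.2021 Bond=-7.2358
(2,2): Delta=0.0000 Bond=4.0650
V0=2.0376

No-arbitrage ⇒ martingale measure with p* = (R−d)/(u−d) = 0.6800.
Terminal payoffs: V(3,0)=0.0000, V(3,1)=0.0000, V(3,2)=5.0000, V(3,3)=5.0000
(2,0): S=31.6840. Δ = (V_up−V_dn)/(S_up−S_dn) = (0.0000−0.0000)/(44.0408−28.1988) = 0.0000. V = [p*·0.0000 + (1−p*)·0.0000]/1.23 = 0.0000. B = V − Δ·S = 0.0000.
(2,1): S=49.4840. Δ = (V_up−V_dn)/(S_up−S_dn) = (5.0000−0.0000)/(68.7828−44.0408) = 0.2021. V = [p*·5.0000 + (1−p*)·0.0000]/1.23 = 2.7642. B = V − Δ·S = -7.2358.
(2,2): S=77.2840. Δ = (V_up−V_dn)/(S_up−S_dn) = (5.0000−5.0000)/(107.4248−68.7828) = 0.0000. V = [p*·5.0000 + (1−p*)·5.0000]/1.23 = 4.0650. B = V − Δ·S = 4.0650.
(1,0): S=35.6000. Δ = (V_up−V_dn)/(S_up−S_dn) = (2.7642−0.0000)/(49.4840−31.6840) = 0.1553. V = [p*·2.7642 + (1−p*)·0.0000]/1.23 = 1.5282. B = V − Δ·S = -4.0003.
(1,1): S=55.6000. Δ = (V_up−V_dn)/(S_up−S_dn) = (4.0650−2.7642)/(77.2840−49.4840) = 0.0468. V = [p*·4.0650 + (1−p*)·2.7642]/1.23 = 2.9665. B = V − Δ·S = 0.3649.
(0,0): S=40.0000. Δ = (V_up−V_dn)/(S_up−S_dn) = (2.9665−1.5282)/(55.6000−35.6000) = 0.0719. V = [p*·2.9665 + (1−p*)·1.5282]/1.23 = 2.0376. B = V − Δ·S = -0.8390.
Root portfolio cost Δ·40+B reproduces V0=2.0376.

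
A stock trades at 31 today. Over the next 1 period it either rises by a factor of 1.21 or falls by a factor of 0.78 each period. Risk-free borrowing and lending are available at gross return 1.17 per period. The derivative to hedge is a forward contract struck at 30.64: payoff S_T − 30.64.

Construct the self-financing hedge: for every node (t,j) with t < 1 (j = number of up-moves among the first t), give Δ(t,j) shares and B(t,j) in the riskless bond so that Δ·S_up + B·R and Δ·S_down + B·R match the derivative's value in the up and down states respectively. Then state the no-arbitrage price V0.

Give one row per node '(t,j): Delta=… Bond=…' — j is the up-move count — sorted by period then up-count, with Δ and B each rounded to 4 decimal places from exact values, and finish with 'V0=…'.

Risk-neutral probability p* = (R−d)/(u−d) = (1.17−0.78)/(1.21−0.78) = 0.9070.
At expiry t=1: V(1,0)=-6.4600, V(1,1)=6.8700
Node (0,0) S=31.0000: V=(p*·6.8700+(1−p*)·-6.4600)/1.17=4.8120; Δ=(6.8700−-6.4600)/(37.5100−24.1800)=1.0000; B=V−Δ·S=-26.1880
Self-financing check: at every node Δ·S+B equals the discounted successor values.

(0,0): Delta=1.0000 Bond=-26.1880
V0=4.8120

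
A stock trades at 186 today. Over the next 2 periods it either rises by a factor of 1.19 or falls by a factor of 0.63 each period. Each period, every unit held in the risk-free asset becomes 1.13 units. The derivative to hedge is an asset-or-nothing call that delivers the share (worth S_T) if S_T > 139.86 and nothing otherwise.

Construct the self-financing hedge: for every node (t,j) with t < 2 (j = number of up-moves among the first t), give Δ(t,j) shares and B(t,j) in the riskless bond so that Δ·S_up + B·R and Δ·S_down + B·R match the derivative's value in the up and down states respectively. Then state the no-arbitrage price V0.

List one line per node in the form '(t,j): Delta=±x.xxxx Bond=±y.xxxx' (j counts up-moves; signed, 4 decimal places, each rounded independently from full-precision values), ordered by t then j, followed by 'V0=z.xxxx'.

Under the risk-neutral measure, an up-move has probability p* = (R−d)/(u−d) = 0.8929 and values discount at R = 1.13.
Terminal payoffs: V(2,0)=0.0000, V(2,1)=0.0000, V(2,2)=263.3946
(1,0): S=117.1800. Δ = (V_up−V_dn)/(S_up−S_dn) = (0.0000−0.0000)/(139.4442−73.8234) = 0.0000. V = [p*·0.0000 + (1−p*)·0.0000]/1.13 = 0.0000. B = V − Δ·S = 0.0000.
(1,1): S=221.3400. Δ = (V_up−V_dn)/(S_up−S_dn) = (263.3946−0.0000)/(263.3946−139.4442) = 2.1250. V = [p*·263.3946 + (1−p*)·0.0000]/1.13 = 208.1184. B = V − Δ·S = -262.2291.
(0,0): S=186.0000. Δ = (V_up−V_dn)/(S_up−S_dn) = (208.1184−0.0000)/(221.3400−117.1800) = 1.9981. V = [p*·208.1184 + (1−p*)·0.0000]/1.13 = 164.4424. B = V − Δ·S = -207.1975.
Root portfolio cost Δ·186+B reproduces V0=164.4424.

(0,0): Delta=1.9981 Bond=-207.1975
(1,0): Delta=0.0000 Bond=0.0000
(1,1): Delta=2.1250 Bond=-262.2291
V0=164.4424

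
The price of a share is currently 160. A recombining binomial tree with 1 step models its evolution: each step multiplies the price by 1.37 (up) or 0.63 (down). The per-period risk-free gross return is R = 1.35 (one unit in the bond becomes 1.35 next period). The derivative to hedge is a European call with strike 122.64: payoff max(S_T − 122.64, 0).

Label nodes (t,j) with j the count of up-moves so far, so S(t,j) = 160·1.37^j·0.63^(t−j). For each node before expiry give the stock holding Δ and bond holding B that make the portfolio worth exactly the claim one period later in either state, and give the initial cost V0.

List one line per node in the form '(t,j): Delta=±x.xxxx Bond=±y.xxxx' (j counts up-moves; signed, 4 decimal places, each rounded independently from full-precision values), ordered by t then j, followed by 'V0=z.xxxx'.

(0,0): Delta=0.8155 Bond=-60.8937
V0=69.5928

No-arbitrage ⇒ martingale measure with p* = (R−d)/(u−d) = 0.9730.
Payoff layer (t=1): V(1,0)=0.0000, V(1,1)=96.5600
  t=0,j=0: stock 160.0000 → up 219.2000 (V=96.5600), down 100.8000 (V=0.0000). Price 69.5928; hedge Δ=0.8155, bond B=-60.8937.
Root portfolio cost Δ·160+B reproduces V0=69.5928.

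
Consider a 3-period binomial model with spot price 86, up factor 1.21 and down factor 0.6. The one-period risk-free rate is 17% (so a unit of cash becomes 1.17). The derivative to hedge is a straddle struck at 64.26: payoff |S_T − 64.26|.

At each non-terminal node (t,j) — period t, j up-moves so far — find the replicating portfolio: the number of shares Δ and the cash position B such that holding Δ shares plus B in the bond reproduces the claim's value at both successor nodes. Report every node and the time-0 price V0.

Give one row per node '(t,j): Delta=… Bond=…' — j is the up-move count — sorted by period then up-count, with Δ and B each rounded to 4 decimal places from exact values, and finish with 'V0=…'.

The replicating-portfolio and risk-neutral prices coincide; use p* = (1.17−0.6)/(1.21−0.6) = 0.9344 for the latter.
Terminal payoffs: V(3,0)=45.6840, V(3,1)=26.7984, V(3,2)=11.2876, V(3,3)=88.0942
  t=2,j=0: stock 30.9600 → up 37.4616 (V=26.7984), down 18.5760 (V=45.6840). Price 23.9631; hedge Δ=-1.0000, bond B=54.9231.
  t=2,j=1: stock 62.4360 → up 75.5476 (V=11.2876), down 37.4616 (V=26.7984). Price 10.5168; hedge Δ=-0.4073, bond B=35.9444.
  t=2,j=2: stock 125.9126 → up 152.3542 (V=88.0942), down 75.5476 (V=11.2876). Price 70.9895; hedge Δ=1.0000, bond B=-54.9231.
  t=1,j=0: stock 51.6000 → up 62.4360 (V=10.5168), down 30.9600 (V=23.9631). Price 9.7423; hedge Δ=-0.4272, bond B=31.7854.
  t=1,j=1: stock 104.0600 → up 125.9126 (V=70.9895), down 62.4360 (V=10.5168). Price 57.2856; hedge Δ=0.9527, bond B=-41.8500.
  t=0,j=0: stock 86.0000 → up 104.0600 (V=57.2856), down 51.6000 (V=9.7423). Price 46.2974; hedge Δ=0.9063, bond B=-31.6423.
Root portfolio cost Δ·86+B reproduces V0=46.2974.

(0,0): Delta=0.9063 Bond=-31.6423
(1,0): Delta=-0.4272 Bond=31.7854
(1,1): Delta=0.9527 Bond=-41.8500
(2,0): Delta=-1.0000 Bond=54.9231
(2,1): Delta=-0.4073 Bond=35.9444
(2,2): Delta=1.0000 Bond=-54.9231
V0=46.2974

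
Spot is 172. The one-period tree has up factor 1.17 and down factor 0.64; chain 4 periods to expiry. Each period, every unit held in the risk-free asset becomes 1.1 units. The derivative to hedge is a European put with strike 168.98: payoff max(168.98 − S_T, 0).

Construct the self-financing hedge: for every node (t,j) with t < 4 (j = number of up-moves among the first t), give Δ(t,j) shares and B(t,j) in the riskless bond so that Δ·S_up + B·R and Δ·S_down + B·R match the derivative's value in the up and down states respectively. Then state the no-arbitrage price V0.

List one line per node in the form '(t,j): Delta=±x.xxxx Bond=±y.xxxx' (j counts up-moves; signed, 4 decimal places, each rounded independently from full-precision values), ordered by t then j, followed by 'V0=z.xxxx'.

(0,0): Delta=-0.1953 Bond=38.1534
(1,0): Delta=-0.9218 Bond=121.9507
(1,1): Delta=-0.1348 Bond=29.7975
(2,0): Delta=-1.0000 Bond=139.6529
(2,1): Delta=-0.9153 Bond=133.3077
(2,2): Delta=-0.0698 Bond=17.4792
(3,0): Delta=-1.0000 Bond=153.6182
(3,1): Delta=-1.0000 Bond=153.6182
(3,2): Delta=-0.9083 Bond=145.5764
(3,3): Delta=0.0000 Bond=0.0000
V0=4.5703

Since d<R<u, set p* = (R−d)/(u−d) = 0.8679; price each node as the discounted p*-expectation of its children.
Terminal payoffs: V(4,0)=140.1232, V(4,1)=116.2261, V(4,2)=72.5394, V(4,3)=0.0000, V(4,4)=0.0000
Node (3,0) S=45.0888: V=(p*·116.2261+(1−p*)·140.1232)/1.1=108.5294; Δ=(116.2261−140.1232)/(52.7539−28.8568)=-1.0000; B=V−Δ·S=153.6182
Node (3,1) S=82.4279: V=(p*·72.5394+(1−p*)·116.2261)/1.1=71.1903; Δ=(72.5394−116.2261)/(96.4406−52.7539)=-1.0000; B=V−Δ·S=153.6182
Node (3,2) S=150.6885: V=(p*·0.0000+(1−p*)·72.5394)/1.1=8.7097; Δ=(0.0000−72.5394)/(176.3056−96.4406)=-0.9083; B=V−Δ·S=145.5764
Node (3,3) S=275.4774: V=(p*·0.0000+(1−p*)·0.0000)/1.1=0.0000; Δ=(0.0000−0.0000)/(322.3086−176.3056)=0.0000; B=V−Δ·S=0.0000
Node (2,0) S=70.4512: V=(p*·71.1903+(1−p*)·108.5294)/1.1=69.2017; Δ=(71.1903−108.5294)/(82.4279−45.0888)=-1.0000; B=V−Δ·S=139.6529
Node (2,1) S=128.7936: V=(p*·8.7097+(1−p*)·71.1903)/1.1=15.4199; Δ=(8.7097−71.1903)/(150.6885−82.4279)=-0.9153; B=V−Δ·S=133.3077
Node (2,2) S=235.4508: V=(p*·0.0000+(1−p*)·8.7097)/1.1=1.0458; Δ=(0.0000−8.7097)/(275.4774−150.6885)=-0.0698; B=V−Δ·S=17.4792
Node (1,0) S=110.0800: V=(p*·15.4199+(1−p*)·69.2017)/1.1=20.4756; Δ=(15.4199−69.2017)/(128.7936−70.4512)=-0.9218; B=V−Δ·S=121.9507
Node (1,1) S=201.2400: V=(p*·1.0458+(1−p*)·15.4199)/1.1=2.6766; Δ=(1.0458−15.4199)/(235.4508−128.7936)=-0.1348; B=V−Δ·S=29.7975
Node (0,0) S=172.0000: V=(p*·2.6766+(1−p*)·20.4756)/1.1=4.5703; Δ=(2.6766−20.4756)/(201.2400−110.0800)=-0.1953; B=V−Δ·S=38.1534
Check: Δ(0,0)·S0 + B(0,0) = 4.5703 = V0.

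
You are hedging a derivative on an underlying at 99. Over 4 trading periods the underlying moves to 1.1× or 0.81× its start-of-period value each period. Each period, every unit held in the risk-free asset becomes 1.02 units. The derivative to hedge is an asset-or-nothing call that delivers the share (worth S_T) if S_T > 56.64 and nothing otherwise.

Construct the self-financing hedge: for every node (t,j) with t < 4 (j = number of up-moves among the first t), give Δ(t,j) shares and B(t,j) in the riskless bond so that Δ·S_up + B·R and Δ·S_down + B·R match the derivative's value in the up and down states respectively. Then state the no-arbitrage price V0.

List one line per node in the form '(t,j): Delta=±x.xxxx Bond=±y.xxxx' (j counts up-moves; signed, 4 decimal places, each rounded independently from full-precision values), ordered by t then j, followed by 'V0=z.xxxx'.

The replicating-portfolio and risk-neutral prices coincide; use p* = (1.02−0.81)/(1.1−0.81) = 0.7241 for the latter.
Terminal values V(4,·): V(4,0)=0.0000, V(4,1)=57.8739, V(4,2)=78.5942, V(4,3)=106.7329, V(4,4)=144.9459
  t=3,j=0: stock 52.6127 → up 57.8739 (V=57.8739), down 42.6163 (V=0.0000). Price 41.0870; hedge Δ=3.7931, bond B=-158.4783.
  t=3,j=1: stock 71.4493 → up 78.5942 (V=78.5942), down 57.8739 (V=57.8739). Price 71.4493; hedge Δ=1.0000, bond B=0.0000.
  t=3,j=2: stock 97.0299 → up 106.7329 (V=106.7329), down 78.5942 (V=78.5942). Price 97.0299; hedge Δ=1.0000, bond B=0.0000.
  t=3,j=3: stock 131.7690 → up 144.9459 (V=144.9459), down 106.7329 (V=106.7329). Price 131.7690; hedge Δ=1.0000, bond B=0.0000.
  t=2,j=0: stock 64.9539 → up 71.4493 (V=71.4493), down 52.6127 (V=41.0870). Price 61.8367; hedge Δ=1.6119, bond B=-42.8609.
  t=2,j=1: stock 88.2090 → up 97.0299 (V=97.0299), down 71.4493 (V=71.4493). Price 88.2090; hedge Δ=1.0000, bond B=0.0000.
  t=2,j=2: stock 119.7900 → up 131.7690 (V=131.7690), down 97.0299 (V=97.0299). Price 119.7900; hedge Δ=1.0000, bond B=0.0000.
  t=1,j=0: stock 80.1900 → up 88.2090 (V=88.2090), down 64.9539 (V=61.8367). Price 79.3470; hedge Δ=1.1340, bond B=-11.5919.
  t=1,j=1: stock 108.9000 → up 119.7900 (V=119.7900), down 88.2090 (V=88.2090). Price 108.9000; hedge Δ=1.0000, bond B=0.0000.
  t=0,j=0: stock 99.0000 → up 108.9000 (V=108.9000), down 80.1900 (V=79.3470). Price 98.7720; hedge Δ=1.0294, bond B=-3.1351.
Root portfolio cost Δ·99+B reproduces V0=98.7720.

(0,0): Delta=1.0294 Bond=-3.1351
(1,0): Delta=1.1340 Bond=-11.5919
(1,1): Delta=1.0000 Bond=0.0000
(2,0): Delta=1.6119 Bond=-42.8609
(2,1): Delta=1.0000 Bond=0.0000
(2,2): Delta=1.0000 Bond=0.0000
(3,0): Delta=3.7931 Bond=-158.4783
(3,1): Delta=1.0000 Bond=0.0000
(3,2): Delta=1.0000 Bond=0.0000
(3,3): Delta=1.0000 Bond=0.0000
V0=98.7720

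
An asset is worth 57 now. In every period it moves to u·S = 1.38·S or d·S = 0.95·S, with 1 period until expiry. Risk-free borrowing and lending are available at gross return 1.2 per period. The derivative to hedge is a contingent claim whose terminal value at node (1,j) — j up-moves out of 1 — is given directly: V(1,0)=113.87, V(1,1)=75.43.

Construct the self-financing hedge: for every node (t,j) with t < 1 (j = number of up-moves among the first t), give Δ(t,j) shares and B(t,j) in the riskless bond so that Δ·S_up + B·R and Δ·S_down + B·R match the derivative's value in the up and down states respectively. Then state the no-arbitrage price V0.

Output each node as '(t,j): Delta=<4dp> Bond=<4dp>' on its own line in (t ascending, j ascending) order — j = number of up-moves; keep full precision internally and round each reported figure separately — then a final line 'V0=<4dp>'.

Risk-neutral probability p* = (R−d)/(u−d) = (1.2−0.95)/(1.38−0.95) = 0.5814.
At expiry t=1: V(1,0)=113.8700, V(1,1)=75.4300
Node (0,0) S=57.0000: V=(p*·75.4300+(1−p*)·113.8700)/1.2=76.2676; Δ=(75.4300−113.8700)/(78.6600−54.1500)=-1.5683; B=V−Δ·S=165.6630
Self-financing check: at every node Δ·S+B equals the discounted successor values.

(0,0): Delta=-1.5683 Bond=165.6630
V0=76.2676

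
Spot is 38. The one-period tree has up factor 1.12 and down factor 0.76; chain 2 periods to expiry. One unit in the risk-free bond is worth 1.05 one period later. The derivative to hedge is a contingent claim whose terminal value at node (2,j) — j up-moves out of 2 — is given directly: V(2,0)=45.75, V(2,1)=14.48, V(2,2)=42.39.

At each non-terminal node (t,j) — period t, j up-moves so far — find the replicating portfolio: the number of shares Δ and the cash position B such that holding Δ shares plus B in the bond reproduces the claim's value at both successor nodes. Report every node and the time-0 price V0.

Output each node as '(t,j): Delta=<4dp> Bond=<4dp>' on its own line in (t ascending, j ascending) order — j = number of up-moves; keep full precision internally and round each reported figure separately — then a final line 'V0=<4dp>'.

No-arbitrage ⇒ martingale measure with p* = (R−d)/(u−d) = 0.8056.
Terminal values V(2,·): V(2,0)=45.7500, V(2,1)=14.4800, V(2,2)=42.3900
  t=1,j=0: stock 28.8800 → up 32.3456 (V=14.4800), down 21.9488 (V=45.7500). Price 19.5812; hedge Δ=-3.0077, bond B=106.4423.
  t=1,j=1: stock 42.5600 → up 47.6672 (V=42.3900), down 32.3456 (V=14.4800). Price 35.2029; hedge Δ=1.8216, bond B=-42.3249.
  t=0,j=0: stock 38.0000 → up 42.5600 (V=35.2029), down 28.8800 (V=19.5812). Price 30.6337; hedge Δ=1.1419, bond B=-12.7599.
Self-financing check: at every node Δ·S+B equals the discounted successor values.

(0,0): Delta=1.1419 Bond=-12.7599
(1,0): Delta=-3.0077 Bond=106.4423
(1,1): Delta=1.8216 Bond=-42.3249
V0=30.6337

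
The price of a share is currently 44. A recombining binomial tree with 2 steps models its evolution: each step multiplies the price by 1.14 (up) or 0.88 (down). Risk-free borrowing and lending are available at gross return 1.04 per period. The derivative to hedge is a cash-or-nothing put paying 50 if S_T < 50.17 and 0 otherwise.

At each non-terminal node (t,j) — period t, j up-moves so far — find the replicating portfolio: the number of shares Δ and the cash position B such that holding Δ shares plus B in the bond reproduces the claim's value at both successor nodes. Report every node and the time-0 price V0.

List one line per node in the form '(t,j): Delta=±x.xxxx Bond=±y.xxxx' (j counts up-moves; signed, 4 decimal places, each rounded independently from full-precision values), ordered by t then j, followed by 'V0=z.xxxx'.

(0,0): Delta=-2.5862 Bond=142.5130
(1,0): Delta=0.0000 Bond=48.0769
(1,1): Delta=-3.8339 Bond=210.7988
V0=28.7214

Risk-neutral probability p* = (R−d)/(u−d) = (1.04−0.88)/(1.14−0.88) = 0.6154.
At expiry t=2: V(2,0)=50.0000, V(2,1)=50.0000, V(2,2)=0.0000
Node (1,0) S=38.7200: V=(p*·50.0000+(1−p*)·50.0000)/1.04=48.0769; Δ=(50.0000−50.0000)/(44.1408−34.0736)=0.0000; B=V−Δ·S=48.0769
Node (1,1) S=50.1600: V=(p*·0.0000+(1−p*)·50.0000)/1.04=18.4911; Δ=(0.0000−50.0000)/(57.1824−44.1408)=-3.8339; B=V−Δ·S=210.7988
Node (0,0) S=44.0000: V=(p*·18.4911+(1−p*)·48.0769)/1.04=28.7214; Δ=(18.4911−48.0769)/(50.1600−38.7200)=-2.5862; B=V−Δ·S=142.5130
Self-financing check: at every node Δ·S+B equals the discounted successor values.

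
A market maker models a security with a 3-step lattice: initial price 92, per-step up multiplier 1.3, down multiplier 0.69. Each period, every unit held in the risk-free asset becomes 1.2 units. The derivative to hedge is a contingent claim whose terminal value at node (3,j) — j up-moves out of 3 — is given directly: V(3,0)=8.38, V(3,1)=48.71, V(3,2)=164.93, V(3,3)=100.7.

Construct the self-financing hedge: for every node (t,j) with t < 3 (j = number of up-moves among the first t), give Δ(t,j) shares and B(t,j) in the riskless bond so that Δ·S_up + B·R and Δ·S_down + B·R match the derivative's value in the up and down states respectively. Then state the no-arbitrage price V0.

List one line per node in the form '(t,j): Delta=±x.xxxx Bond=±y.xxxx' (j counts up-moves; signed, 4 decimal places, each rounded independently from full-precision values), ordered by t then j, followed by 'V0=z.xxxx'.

Risk-neutral probability p* = (R−d)/(u−d) = (1.2−0.69)/(1.3−0.69) = 0.8361.
Terminal values V(3,·): V(3,0)=8.3800, V(3,1)=48.7100, V(3,2)=164.9300, V(3,3)=100.7000
Node (2,0) S=43.8012: V=(p*·48.7100+(1−p*)·8.3800)/1.2=35.0821; Δ=(48.7100−8.3800)/(56.9416−30.2228)=1.5094; B=V−Δ·S=-31.0327
Node (2,1) S=82.5240: V=(p*·164.9300+(1−p*)·48.7100)/1.2=121.5646; Δ=(164.9300−48.7100)/(107.2812−56.9416)=2.3087; B=V−Δ·S=-68.9600
Node (2,2) S=155.4800: V=(p*·100.7000+(1−p*)·164.9300)/1.2=92.6913; Δ=(100.7000−164.9300)/(202.1240−107.2812)=-0.6772; B=V−Δ·S=197.9863
Node (1,0) S=63.4800: V=(p*·121.5646+(1−p*)·35.0821)/1.2=89.4893; Δ=(121.5646−35.0821)/(82.5240−43.8012)=2.2334; B=V−Δ·S=-52.2853
Node (1,1) S=119.6000: V=(p*·92.6913+(1−p*)·121.5646)/1.2=81.1872; Δ=(92.6913−121.5646)/(155.4800−82.5240)=-0.3958; B=V−Δ·S=128.5205
Node (0,0) S=92.0000: V=(p*·81.1872+(1−p*)·89.4893)/1.2=68.7901; Δ=(81.1872−89.4893)/(119.6000−63.4800)=-0.1479; B=V−Δ·S=82.4002
Root portfolio cost Δ·92+B reproduces V0=68.7901.

(0,0): Delta=-0.1479 Bond=82.4002
(1,0): Delta=2.2334 Bond=-52.2853
(1,1): Delta=-0.3958 Bond=128.5205
(2,0): Delta=1.5094 Bond=-31.0327
(2,1): Delta=2.3087 Bond=-68.9600
(2,2): Delta=-0.6772 Bond=197.9863
V0=68.7901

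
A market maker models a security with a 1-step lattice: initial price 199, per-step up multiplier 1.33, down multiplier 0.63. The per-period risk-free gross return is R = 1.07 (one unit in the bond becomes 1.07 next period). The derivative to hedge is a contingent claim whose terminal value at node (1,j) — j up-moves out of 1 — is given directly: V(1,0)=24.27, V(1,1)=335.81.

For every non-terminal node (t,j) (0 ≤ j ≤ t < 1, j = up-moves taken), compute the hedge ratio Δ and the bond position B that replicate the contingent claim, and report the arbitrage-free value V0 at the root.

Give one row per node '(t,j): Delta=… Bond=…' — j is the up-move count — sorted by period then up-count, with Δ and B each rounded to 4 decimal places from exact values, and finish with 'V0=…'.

(0,0): Delta=2.2365 Bond=-239.3607
V0=205.6964

The replicating-portfolio and risk-neutral prices coincide; use p* = (1.07−0.63)/(1.33−0.63) = 0.6286 for the latter.
Terminal payoffs: V(1,0)=24.2700, V(1,1)=335.8100
Node (0,0) S=199.0000: V=(p*·335.8100+(1−p*)·24.2700)/1.07=205.6964; Δ=(335.8100−24.2700)/(264.6700−125.3700)=2.2365; B=V−Δ·S=-239.3607
Check: Δ(0,0)·S0 + B(0,0) = 205.6964 = V0.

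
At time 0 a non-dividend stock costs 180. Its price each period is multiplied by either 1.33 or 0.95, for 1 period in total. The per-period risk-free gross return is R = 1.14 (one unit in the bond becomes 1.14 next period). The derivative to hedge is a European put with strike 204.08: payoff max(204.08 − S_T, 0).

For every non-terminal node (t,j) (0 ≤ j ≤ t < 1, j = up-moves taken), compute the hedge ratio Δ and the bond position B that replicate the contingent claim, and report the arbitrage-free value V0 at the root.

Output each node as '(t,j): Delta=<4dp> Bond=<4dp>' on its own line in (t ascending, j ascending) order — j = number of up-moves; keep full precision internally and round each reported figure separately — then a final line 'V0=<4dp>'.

Risk-neutral probability p* = (R−d)/(u−d) = (1.14−0.95)/(1.33−0.95) = 0.5000.
Terminal payoffs: V(1,0)=33.0800, V(1,1)=0.0000
(0,0): S=180.0000. Δ = (V_up−V_dn)/(S_up−S_dn) = (0.0000−33.0800)/(239.4000−171.0000) = -0.4836. V = [p*·0.0000 + (1−p*)·33.0800]/1.14 = 14.5088. B = V − Δ·S = 101.5614.
The time-0 hedge costs 14.5088, which is the no-arbitrage price.

(0,0): Delta=-0.4836 Bond=101.5614
V0=14.5088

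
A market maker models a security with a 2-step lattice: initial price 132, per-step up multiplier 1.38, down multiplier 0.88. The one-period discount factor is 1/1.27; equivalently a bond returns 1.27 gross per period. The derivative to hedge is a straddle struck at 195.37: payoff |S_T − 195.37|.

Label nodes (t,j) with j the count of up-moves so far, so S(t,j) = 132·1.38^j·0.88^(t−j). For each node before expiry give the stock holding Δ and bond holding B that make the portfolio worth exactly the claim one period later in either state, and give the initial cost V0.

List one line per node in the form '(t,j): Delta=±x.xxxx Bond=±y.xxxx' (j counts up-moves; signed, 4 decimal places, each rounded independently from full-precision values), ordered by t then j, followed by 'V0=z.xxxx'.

No-arbitrage ⇒ martingale measure with p* = (R−d)/(u−d) = 0.7800.
Payoff layer (t=2): V(2,0)=93.1492, V(2,1)=35.0692, V(2,2)=56.0108
  t=1,j=0: stock 116.1600 → up 160.3008 (V=35.0692), down 102.2208 (V=93.1492). Price 37.6746; hedge Δ=-1.0000, bond B=153.8346.
  t=1,j=1: stock 182.1600 → up 251.3808 (V=56.0108), down 160.3008 (V=35.0692). Price 40.4753; hedge Δ=0.2299, bond B=-1.4079.
  t=0,j=0: stock 132.0000 → up 182.1600 (V=40.4753), down 116.1600 (V=37.6746). Price 31.3852; hedge Δ=0.0424, bond B=25.7838.
Self-financing check: at every node Δ·S+B equals the discounted successor values.

(0,0): Delta=0.0424 Bond=25.7838
(1,0): Delta=-1.0000 Bond=153.8346
(1,1): Delta=0.2299 Bond=-1.4079
V0=31.3852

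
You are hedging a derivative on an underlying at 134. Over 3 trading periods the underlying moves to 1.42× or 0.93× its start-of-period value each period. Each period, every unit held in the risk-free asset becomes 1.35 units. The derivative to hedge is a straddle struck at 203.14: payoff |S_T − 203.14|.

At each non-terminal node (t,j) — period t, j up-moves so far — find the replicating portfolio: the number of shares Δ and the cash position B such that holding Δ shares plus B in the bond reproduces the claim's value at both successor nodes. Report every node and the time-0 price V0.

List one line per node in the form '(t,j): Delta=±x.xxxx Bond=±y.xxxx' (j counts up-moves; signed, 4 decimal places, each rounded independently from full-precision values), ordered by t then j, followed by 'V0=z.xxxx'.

(0,0): Delta=0.8228 Bond=-56.9452
(1,0): Delta=0.0012 Bond=25.5129
(1,1): Delta=0.9125 Bond=-93.9408
(2,0): Delta=-1.0000 Bond=150.4741
(2,1): Delta=0.1104 Bond=15.1038
(2,2): Delta=1.0000 Bond=-150.4741
V0=53.3065

Under the risk-neutral measure, an up-move has probability p* = (R−d)/(u−d) = 0.8571 and values discount at R = 1.35.
Payoff layer (t=3): V(3,0)=95.3562, V(3,1)=38.5668, V(3,2)=48.1438, V(3,3)=180.5406
Node (2,0) S=115.8966: V=(p*·38.5668+(1−p*)·95.3562)/1.35=34.5775; Δ=(38.5668−95.3562)/(164.5732−107.7838)=-1.0000; B=V−Δ·S=150.4741
Node (2,1) S=176.9604: V=(p*·48.1438+(1−p*)·38.5668)/1.35=34.6486; Δ=(48.1438−38.5668)/(251.2838−164.5732)=0.1104; B=V−Δ·S=15.1038
Node (2,2) S=270.1976: V=(p*·180.5406+(1−p*)·48.1438)/1.35=119.7235; Δ=(180.5406−48.1438)/(383.6806−251.2838)=1.0000; B=V−Δ·S=-150.4741
Node (1,0) S=124.6200: V=(p*·34.6486+(1−p*)·34.5775)/1.35=25.6581; Δ=(34.6486−34.5775)/(176.9604−115.8966)=0.0012; B=V−Δ·S=25.5129
Node (1,1) S=190.2800: V=(p*·119.7235+(1−p*)·34.6486)/1.35=79.6815; Δ=(119.7235−34.6486)/(270.1976−176.9604)=0.9125; B=V−Δ·S=-93.9408
Node (0,0) S=134.0000: V=(p*·79.6815+(1−p*)·25.6581)/1.35=53.3065; Δ=(79.6815−25.6581)/(190.2800−124.6200)=0.8228; B=V−Δ·S=-56.9452
Each (Δ,B) replicates both successor values, so the strategy is self-financing and V0 is arbitrage-free.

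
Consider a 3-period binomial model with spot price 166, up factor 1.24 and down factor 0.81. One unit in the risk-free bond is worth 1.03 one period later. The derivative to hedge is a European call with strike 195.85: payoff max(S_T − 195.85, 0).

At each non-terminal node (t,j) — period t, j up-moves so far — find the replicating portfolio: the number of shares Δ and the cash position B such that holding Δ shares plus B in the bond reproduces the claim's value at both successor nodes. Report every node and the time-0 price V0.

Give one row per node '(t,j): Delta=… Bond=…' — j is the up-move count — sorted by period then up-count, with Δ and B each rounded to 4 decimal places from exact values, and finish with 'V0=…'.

(0,0): Delta=0.4513 Bond=-56.3022
(1,0): Delta=0.0936 Bond=-9.8981
(1,1): Delta=0.6743 Bond=-103.8985
(2,0): Delta=0.0000 Bond=0.0000
(2,1): Delta=0.1520 Bond=-19.9267
(2,2): Delta=1.0000 Bond=-190.1456
V0=18.6109

The replicating-portfolio and risk-neutral prices coincide; use p* = (1.03−0.81)/(1.24−0.81) = 0.5116 for the latter.
Payoff layer (t=3): V(3,0)=0.0000, V(3,1)=0.0000, V(3,2)=10.8957, V(3,3)=120.6496
(2,0): S=108.9126. Δ = (V_up−V_dn)/(S_up−S_dn) = (0.0000−0.0000)/(135.0516−88.2192) = 0.0000. V = [p*·0.0000 + (1−p*)·0.0000]/1.03 = 0.0000. B = V − Δ·S = 0.0000.
(2,1): S=166.7304. Δ = (V_up−V_dn)/(S_up−S_dn) = (10.8957−0.0000)/(206.7457−135.0516) = 0.1520. V = [p*·10.8957 + (1−p*)·0.0000]/1.03 = 5.4122. B = V − Δ·S = -19.9267.
(2,2): S=255.2416. Δ = (V_up−V_dn)/(S_up−S_dn) = (120.6496−10.8957)/(316.4996−206.7457) = 1.0000. V = [p*·120.6496 + (1−p*)·10.8957]/1.03 = 65.0960. B = V − Δ·S = -190.1456.
(1,0): S=134.4600. Δ = (V_up−V_dn)/(S_up−S_dn) = (5.4122−0.0000)/(166.7304−108.9126) = 0.0936. V = [p*·5.4122 + (1−p*)·0.0000]/1.03 = 2.6884. B = V − Δ·S = -9.8981.
(1,1): S=205.8400. Δ = (V_up−V_dn)/(S_up−S_dn) = (65.0960−5.4122)/(255.2416−166.7304) = 0.6743. V = [p*·65.0960 + (1−p*)·5.4122]/1.03 = 34.9010. B = V − Δ·S = -103.8985.
(0,0): S=166.0000. Δ = (V_up−V_dn)/(S_up−S_dn) = (34.9010−2.6884)/(205.8400−134.4600) = 0.4513. V = [p*·34.9010 + (1−p*)·2.6884]/1.03 = 18.6109. B = V − Δ·S = -56.3022.
The time-0 hedge costs 18.6109, which is the no-arbitrage price.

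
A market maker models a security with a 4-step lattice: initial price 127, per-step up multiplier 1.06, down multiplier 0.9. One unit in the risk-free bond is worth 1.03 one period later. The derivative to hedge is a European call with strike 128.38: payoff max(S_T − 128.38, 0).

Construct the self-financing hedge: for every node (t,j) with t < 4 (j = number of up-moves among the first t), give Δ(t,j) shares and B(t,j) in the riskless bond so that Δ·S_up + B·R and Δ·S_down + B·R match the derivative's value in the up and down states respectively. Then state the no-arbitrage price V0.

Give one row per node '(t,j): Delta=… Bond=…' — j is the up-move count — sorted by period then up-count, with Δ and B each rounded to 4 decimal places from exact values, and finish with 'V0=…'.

(0,0): Delta=0.7143 Bond=-75.5699
(1,0): Delta=0.2638 Bond=-26.3472
(1,1): Delta=0.8025 Bond=-89.7193
(2,0): Delta=0.0000 Bond=0.0000
(2,1): Delta=0.3155 Bond=-33.4002
(2,2): Delta=0.8980 Bond=-106.0287
(3,0): Delta=0.0000 Bond=0.0000
(3,1): Delta=0.0000 Bond=0.0000
(3,2): Delta=0.3773 Bond=-42.3411
(3,3): Delta=1.0000 Bond=-124.6408
V0=15.1442

Under the risk-neutral measure, an up-move has probability p* = (R−d)/(u−d) = 0.8125 and values discount at R = 1.03.
Payoff layer (t=4): V(4,0)=0.0000, V(4,1)=0.0000, V(4,2)=0.0000, V(4,3)=7.7531, V(4,4)=31.9546
  t=3,j=0: stock 92.5830 → up 98.1380 (V=0.0000), down 83.3247 (V=0.0000). Price 0.0000; hedge Δ=0.0000, bond B=0.0000.
  t=3,j=1: stock 109.0422 → up 115.5847 (V=0.0000), down 98.1380 (V=0.0000). Price 0.0000; hedge Δ=0.0000, bond B=0.0000.
  t=3,j=2: stock 128.4275 → up 136.1331 (V=7.7531), down 115.5847 (V=0.0000). Price 6.1159; hedge Δ=0.3773, bond B=-42.3411.
  t=3,j=3: stock 151.2590 → up 160.3346 (V=31.9546), down 136.1331 (V=7.7531). Price 26.6183; hedge Δ=1.0000, bond B=-124.6408.
  t=2,j=0: stock 102.8700 → up 109.0422 (V=0.0000), down 92.5830 (V=0.0000). Price 0.0000; hedge Δ=0.0000, bond B=0.0000.
  t=2,j=1: stock 121.1580 → up 128.4275 (V=6.1159), down 109.0422 (V=0.0000). Price 4.8245; hedge Δ=0.3155, bond B=-33.4002.
  t=2,j=2: stock 142.6972 → up 151.2590 (V=26.6183), down 128.4275 (V=6.1159). Price 22.1107; hedge Δ=0.8980, bond B=-106.0287.
  t=1,j=0: stock 114.3000 → up 121.1580 (V=4.8245), down 102.8700 (V=0.0000). Price 3.8057; hedge Δ=0.2638, bond B=-26.3472.
  t=1,j=1: stock 134.6200 → up 142.6972 (V=22.1107), down 121.1580 (V=4.8245). Price 18.3200; hedge Δ=0.8025, bond B=-89.7193.
  t=0,j=0: stock 127.0000 → up 134.6200 (V=18.3200), down 114.3000 (V=3.8057). Price 15.1442; hedge Δ=0.7143, bond B=-75.5699.
Self-financing check: at every node Δ·S+B equals the discounted successor values.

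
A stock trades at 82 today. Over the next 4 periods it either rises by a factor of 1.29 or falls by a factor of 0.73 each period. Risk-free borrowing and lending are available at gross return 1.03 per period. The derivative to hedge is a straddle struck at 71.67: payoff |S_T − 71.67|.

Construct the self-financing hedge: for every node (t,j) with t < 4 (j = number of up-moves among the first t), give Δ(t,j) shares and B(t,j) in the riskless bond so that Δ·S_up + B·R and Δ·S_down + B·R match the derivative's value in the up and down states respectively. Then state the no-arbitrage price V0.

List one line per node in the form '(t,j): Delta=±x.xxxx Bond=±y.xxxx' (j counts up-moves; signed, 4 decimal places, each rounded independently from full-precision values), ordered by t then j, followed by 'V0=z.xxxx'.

Under the risk-neutral measure, an up-move has probability p* = (R−d)/(u−d) = 0.5357 and values discount at R = 1.03.
Payoff layer (t=4): V(4,0)=48.3834, V(4,1)=30.5198, V(4,2)=1.0475, V(4,3)=56.8308, V(4,4)=155.4068
Node (3,0) S=31.8994: V=(p*·30.5198+(1−p*)·48.3834)/1.03=37.6831; Δ=(30.5198−48.3834)/(41.1502−23.2866)=-1.0000; B=V−Δ·S=69.5825
Node (3,1) S=56.3702: V=(p*·1.0475+(1−p*)·30.5198)/1.03=14.3020; Δ=(1.0475−30.5198)/(72.7175−41.1502)=-0.9336; B=V−Δ·S=66.9311
Node (3,2) S=99.6130: V=(p*·56.8308+(1−p*)·1.0475)/1.03=30.0305; Δ=(56.8308−1.0475)/(128.5008−72.7175)=1.0000; B=V−Δ·S=-69.5825
Node (3,3) S=176.0285: V=(p*·155.4068+(1−p*)·56.8308)/1.03=106.4460; Δ=(155.4068−56.8308)/(227.0768−128.5008)=1.0000; B=V−Δ·S=-69.5825
Node (2,0) S=43.6978: V=(p*·14.3020+(1−p*)·37.6831)/1.03=24.4248; Δ=(14.3020−37.6831)/(56.3702−31.8994)=-0.9555; B=V−Δ·S=66.1768
Node (2,1) S=77.2194: V=(p*·30.0305+(1−p*)·14.3020)/1.03=22.0660; Δ=(30.0305−14.3020)/(99.6130−56.3702)=0.3637; B=V−Δ·S=-6.0206
Node (2,2) S=136.4562: V=(p*·106.4460+(1−p*)·30.0305)/1.03=68.9004; Δ=(106.4460−30.0305)/(176.0285−99.6130)=1.0000; B=V−Δ·S=-67.5558
Node (1,0) S=59.8600: V=(p*·22.0660+(1−p*)·24.4248)/1.03=22.4866; Δ=(22.0660−24.4248)/(77.2194−43.6978)=-0.0704; B=V−Δ·S=26.6987
Node (1,1) S=105.7800: V=(p*·68.9004+(1−p*)·22.0660)/1.03=45.7824; Δ=(68.9004−22.0660)/(136.4562−77.2194)=0.7906; B=V−Δ·S=-37.8504
Node (0,0) S=82.0000: V=(p*·45.7824+(1−p*)·22.4866)/1.03=33.9480; Δ=(45.7824−22.4866)/(105.7800−59.8600)=0.5073; B=V−Δ·S=-7.6516
Self-financing check: at every node Δ·S+B equals the discounted successor values.

(0,0): Delta=0.5073 Bond=-7.6516
(1,0): Delta=-0.0704 Bond=26.6987
(1,1): Delta=0.7906 Bond=-37.8504
(2,0): Delta=-0.9555 Bond=66.1768
(2,1): Delta=0.3637 Bond=-6.0206
(2,2): Delta=1.0000 Bond=-67.5558
(3,0): Delta=-1.0000 Bond=69.5825
(3,1): Delta=-0.9336 Bond=66.9311
(3,2): Delta=1.0000 Bond=-69.5825
(3,3): Delta=1.0000 Bond=-69.5825
V0=33.9480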